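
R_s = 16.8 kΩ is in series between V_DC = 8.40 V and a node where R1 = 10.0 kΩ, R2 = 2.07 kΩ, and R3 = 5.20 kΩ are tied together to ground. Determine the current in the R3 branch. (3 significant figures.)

I ≈ 0.115 mA

Equivalent of the parallel group: R_p = 1.290 kΩ.
Node voltage V_A = V_DC · R_p/(R_s + R_p) = 8.40 × 0.07129 = 0.5989 V.
I(R3) = V_A / R3 = 0.5989/5.20 = 0.1152 mA.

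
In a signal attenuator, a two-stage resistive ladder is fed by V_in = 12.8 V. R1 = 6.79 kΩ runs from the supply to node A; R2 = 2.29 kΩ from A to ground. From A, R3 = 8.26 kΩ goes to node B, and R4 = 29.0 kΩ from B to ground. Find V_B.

V_B ≈ 2.40 V

The second stage (R3 + R4 = 37.26 kΩ) loads node A in parallel with R2.
R2 ‖ (R3+R4) = 2.157 kΩ.
So V_A = 12.8 × 0.2411 = 3.086 V.
Stage 2 is unloaded, so V_B = V_A · R4/(R3+R4) = 3.086 × 29.0/37.26 = 2.402 V.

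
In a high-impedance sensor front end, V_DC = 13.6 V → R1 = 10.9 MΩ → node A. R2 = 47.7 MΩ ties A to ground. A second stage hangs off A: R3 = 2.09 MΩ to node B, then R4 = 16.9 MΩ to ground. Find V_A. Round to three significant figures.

Node A sees R2 in parallel with the series input of stage 2, R3 + R4 = 18.99 MΩ.
R2 ‖ (R3+R4) = 13.58 MΩ.
V_A = 13.6 × 13.58/(10.9 + 13.58) = 7.545 V.

V_A ≈ 7.55 V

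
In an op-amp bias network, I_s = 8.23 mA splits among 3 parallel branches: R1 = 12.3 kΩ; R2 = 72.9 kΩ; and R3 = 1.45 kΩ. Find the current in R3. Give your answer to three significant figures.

ΣG = 1/12.3 + 1/72.9 + 1/1.45 = 0.7847.
R3 takes the fraction G_k/ΣG = 0.6897/0.7847 = 0.8789, so I = 8.23 × 0.8789 = 7.233 mA.

I ≈ 7.23 mA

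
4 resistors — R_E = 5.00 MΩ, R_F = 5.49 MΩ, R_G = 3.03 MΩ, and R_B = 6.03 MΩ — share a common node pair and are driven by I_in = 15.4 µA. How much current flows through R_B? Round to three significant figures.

I ≈ 2.91 µA

ΣG = 1/5.00 + 1/5.49 + 1/3.03 + 1/6.03 = 0.8780.
By the current-divider rule, I = I_in · G_k/ΣG = 15.4 × 0.1889 = 2.909 µA.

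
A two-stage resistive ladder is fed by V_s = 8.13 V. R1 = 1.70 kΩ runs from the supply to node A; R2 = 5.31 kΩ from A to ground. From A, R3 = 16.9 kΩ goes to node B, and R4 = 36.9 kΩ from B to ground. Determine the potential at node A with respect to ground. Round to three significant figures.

V_A ≈ 6.01 V

Looking into the second stage from A: R3 + R4 = 53.80 kΩ appears in parallel with R2.
Effective lower resistance at A: R2 ‖ 53.80 = 4.833 kΩ.
V_A = 8.13 × 4.833/(1.70 + 4.833) = 6.014 V.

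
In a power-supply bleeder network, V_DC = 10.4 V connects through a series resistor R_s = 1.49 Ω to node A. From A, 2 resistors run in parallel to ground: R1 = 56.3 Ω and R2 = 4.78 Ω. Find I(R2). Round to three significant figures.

Equivalent of the parallel group: R_p = 4.406 Ω.
V_A by voltage divider: V_A = 10.4 × 4.406/(1.49 + 4.406) = 7.772 V.
Branch current I = V_A/R2 = 7.772/4.78 = 1.626 A.

I ≈ 1.63 A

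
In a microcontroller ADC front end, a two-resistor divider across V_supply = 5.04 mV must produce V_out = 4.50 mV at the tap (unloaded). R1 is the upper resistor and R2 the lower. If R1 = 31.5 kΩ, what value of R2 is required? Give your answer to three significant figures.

R2 ≈ 262 kΩ

V_out/V_supply = R2/(R1+R2) = 0.8929.
Rearranging, R2 = R1·k/(1−k) = 31.5 × 8.333 = 262.5 kΩ.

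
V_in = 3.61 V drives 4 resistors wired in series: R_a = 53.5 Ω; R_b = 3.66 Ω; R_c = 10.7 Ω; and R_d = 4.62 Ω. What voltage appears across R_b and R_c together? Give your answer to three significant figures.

V ≈ 0.715 V

Series total: ΣR = 53.5 + 3.66 + 10.7 + 4.62 = 72.48 Ω.
R_{R_b..R_c} = 3.66 + 10.7 = 14.36 Ω.
V = V_in · R/ΣR = 3.61 × 0.1981 = 0.7152 V.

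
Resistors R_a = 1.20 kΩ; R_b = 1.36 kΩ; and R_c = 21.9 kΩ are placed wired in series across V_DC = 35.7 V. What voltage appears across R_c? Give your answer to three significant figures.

V ≈ 32.0 V

Series total: ΣR = 1.20 + 1.36 + 21.9 = 24.46 kΩ.
Voltage divider: V = V_DC · (21.90 / 24.46) = 35.7 × 0.8953 = 31.96 V.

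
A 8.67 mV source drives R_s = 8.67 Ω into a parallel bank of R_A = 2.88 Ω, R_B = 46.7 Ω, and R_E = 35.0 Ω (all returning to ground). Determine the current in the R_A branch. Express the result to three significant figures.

Equivalent of the parallel group: R_p = 2.518 Ω.
Node voltage V_A = V_supply · R_p/(R_s + R_p) = 8.67 × 0.2250 = 1.951 mV.
Branch current I = V_A/R_A = 1.951/2.88 = 0.6774 mA.
(Check via current divider: I_total = 0.7750 mA; share G_k/ΣG = 0.8742 → same result.)

I ≈ 0.677 mA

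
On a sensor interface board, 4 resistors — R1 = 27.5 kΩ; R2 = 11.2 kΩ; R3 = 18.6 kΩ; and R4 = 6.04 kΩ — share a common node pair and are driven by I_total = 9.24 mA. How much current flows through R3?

I ≈ 1.44 mA

ΣG = 1/27.5 + 1/11.2 + 1/18.6 + 1/6.04 = 0.3450.
Current divider: I(R3) = I_total · G_k/ΣG = 9.24 × (0.05376/0.3450) = 9.24 × 0.1558 = 1.440 mA.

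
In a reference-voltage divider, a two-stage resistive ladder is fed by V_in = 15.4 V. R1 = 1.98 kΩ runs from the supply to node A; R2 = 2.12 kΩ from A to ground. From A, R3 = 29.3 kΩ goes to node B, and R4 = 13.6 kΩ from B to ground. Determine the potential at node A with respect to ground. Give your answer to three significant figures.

Node A sees R2 in parallel with the series input of stage 2, R3 + R4 = 42.90 kΩ.
Effective lower resistance at A: R2 ‖ 42.90 = 2.020 kΩ.
First divider: V_A = V_in · 2.020/(1.98 + 2.020) = 7.777 V.

V_A ≈ 7.78 V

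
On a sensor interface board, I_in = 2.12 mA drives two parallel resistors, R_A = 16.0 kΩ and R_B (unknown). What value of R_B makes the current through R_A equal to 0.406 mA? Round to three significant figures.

The fraction through R_A equals R_B/(R_A+R_B).
With f = 0.1915, R_B = R_A · f/(1−f) = 16.0 × 0.2369 = 3.790 kΩ.

R_B ≈ 3.79 kΩ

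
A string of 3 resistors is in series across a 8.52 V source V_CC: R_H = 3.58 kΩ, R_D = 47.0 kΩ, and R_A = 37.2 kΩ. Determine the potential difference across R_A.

V ≈ 3.61 V

Series total: ΣR = 3.58 + 47.0 + 37.2 = 87.78 kΩ.
V = V_CC · R/ΣR = 8.52 × 0.4238 = 3.611 V.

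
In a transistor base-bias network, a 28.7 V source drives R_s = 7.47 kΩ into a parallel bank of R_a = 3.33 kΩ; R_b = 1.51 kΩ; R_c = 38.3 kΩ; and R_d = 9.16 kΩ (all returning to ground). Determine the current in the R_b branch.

I ≈ 2.07 mA

Combine the parallel branches: R_p = (1/3.33 + 1/1.51 + 1/38.3 + 1/9.16)⁻¹ = 0.9109 kΩ.
Node voltage V_A = V_DC · R_p/(R_s + R_p) = 28.7 × 0.1087 = 3.119 V.
Branch current I = V_A/R_b = 3.119/1.51 = 2.066 mA.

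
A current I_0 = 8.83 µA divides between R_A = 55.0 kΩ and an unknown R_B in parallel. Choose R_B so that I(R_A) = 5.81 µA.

In a two-way split, I_A/I_0 = R_B/(R_A + R_B).
5.81/8.83 = R_B/(R_A + R_B) → R_B = R_A · (0.6580)/(1 − 0.6580) = 55.0 × 1.924 = 105.8 kΩ.

R_B ≈ 106 kΩ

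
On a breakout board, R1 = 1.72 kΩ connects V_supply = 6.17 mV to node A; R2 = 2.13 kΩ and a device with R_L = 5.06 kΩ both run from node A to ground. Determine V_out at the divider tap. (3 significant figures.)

First combine the lower leg with the load: R2 ‖ R_L = 1.499 kΩ.
Now apply the divider: V_out = 6.17 × 0.4657 = 2.873 mV.
(Unloaded it would be 3.41 mV; the load pulls it down.)

V_out ≈ 2.87 mV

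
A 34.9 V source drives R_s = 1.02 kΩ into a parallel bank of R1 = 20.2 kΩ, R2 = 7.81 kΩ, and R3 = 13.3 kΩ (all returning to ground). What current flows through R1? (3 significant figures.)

Parallel bank: R_p = 1/(1/20.2 + 1/7.81 + 1/13.3) = 3.957 kΩ.
Node voltage V_A = V_DC · R_p/(R_s + R_p) = 34.9 × 0.7950 = 27.75 V.
I(R1) = V_A / R1 = 27.75/20.2 = 1.374 mA.

I ≈ 1.37 mA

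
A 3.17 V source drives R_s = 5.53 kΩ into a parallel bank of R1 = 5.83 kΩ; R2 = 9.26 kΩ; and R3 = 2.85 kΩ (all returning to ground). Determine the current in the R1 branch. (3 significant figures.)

I ≈ 0.121 mA

Equivalent of the parallel group: R_p = 1.586 kΩ.
V_A by voltage divider: V_A = 3.17 × 1.586/(5.53 + 1.586) = 0.7066 V.
Branch current I = V_A/R1 = 0.7066/5.83 = 0.1212 mA.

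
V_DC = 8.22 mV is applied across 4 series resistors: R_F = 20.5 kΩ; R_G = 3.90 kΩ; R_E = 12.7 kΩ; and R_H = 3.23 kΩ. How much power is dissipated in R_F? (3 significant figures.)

P ≈ 0.852 nW

The common current is I = 8.22/40.33 = 0.2038 µA.
P(R_F) = I²·R_F = (0.2038)² × 20.5 = 0.8516 nW.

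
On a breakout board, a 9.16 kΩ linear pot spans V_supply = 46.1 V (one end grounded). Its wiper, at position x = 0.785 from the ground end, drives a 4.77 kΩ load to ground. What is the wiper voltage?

V_out ≈ 27.3 V

The pot divides into 1.969 kΩ above the wiper and 7.191 kΩ below.
R_L loads the lower segment: effective lower R = 2.868 kΩ.
V_out = 46.1 × 2.868/(1.969 + 2.868) = 27.33 V.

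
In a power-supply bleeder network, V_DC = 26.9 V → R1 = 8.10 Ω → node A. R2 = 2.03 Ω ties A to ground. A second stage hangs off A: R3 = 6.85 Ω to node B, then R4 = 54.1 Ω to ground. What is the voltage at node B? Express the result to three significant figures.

V_B ≈ 4.66 V

The second stage (R3 + R4 = 60.95 Ω) loads node A in parallel with R2.
R2 ‖ (R3+R4) = 1.965 Ω.
V_A = 26.9 × 1.965/(8.10 + 1.965) = 5.251 V.
V_B = V_A × 0.8876 = 4.661 V.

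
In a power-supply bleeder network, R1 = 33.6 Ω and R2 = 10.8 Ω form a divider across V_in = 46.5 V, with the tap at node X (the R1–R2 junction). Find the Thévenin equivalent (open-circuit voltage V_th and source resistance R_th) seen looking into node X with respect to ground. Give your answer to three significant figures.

With X open, the divider is unloaded: V_th = 46.5 × 10.8/44.40 = 11.31 V.
Looking into X with the source shorted: R_th = R1·R2/(R1+R2) = 33.60 × 10.8/44.40 = 8.173 Ω.

V_th ≈ 11.3 V, R_th ≈ 8.17 Ω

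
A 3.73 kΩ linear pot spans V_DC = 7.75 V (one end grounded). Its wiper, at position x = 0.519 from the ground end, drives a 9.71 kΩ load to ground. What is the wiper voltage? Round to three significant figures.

Lower segment x·R_p = 1.936 kΩ; upper segment (1−x)·R_p = 1.794 kΩ.
R_L loads the lower segment: effective lower R = 1.614 kΩ.
V_out = 7.75 × 1.614/(1.794 + 1.614) = 3.670 V.

V_out ≈ 3.67 V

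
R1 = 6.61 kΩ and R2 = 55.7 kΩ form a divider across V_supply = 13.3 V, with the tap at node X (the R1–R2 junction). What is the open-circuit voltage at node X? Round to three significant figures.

V_th ≈ 11.9 V

With X open, the divider is unloaded: V_th = 13.3 × 55.7/62.31 = 11.89 V.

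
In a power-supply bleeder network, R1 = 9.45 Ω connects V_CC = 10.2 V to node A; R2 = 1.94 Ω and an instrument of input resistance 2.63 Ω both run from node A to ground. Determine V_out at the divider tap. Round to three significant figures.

R2 ‖ R_L = (1.94 × 2.63)/(1.94 + 2.63) = 1.116 Ω.
Now apply the divider: V_out = 10.2 × 0.1057 = 1.078 V.

V_out ≈ 1.08 V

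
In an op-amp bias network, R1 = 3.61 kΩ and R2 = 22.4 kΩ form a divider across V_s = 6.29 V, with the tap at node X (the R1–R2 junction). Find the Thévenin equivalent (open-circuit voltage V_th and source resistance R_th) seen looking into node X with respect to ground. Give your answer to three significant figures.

V_th ≈ 5.42 V, R_th ≈ 3.11 kΩ

V_th is the unloaded tap voltage: V_s · R2/(R1+R2) = 6.29 × 0.8612 = 5.417 V.
Zeroing V_s shorts the top of R1 to ground, so R_th = R1 ‖ R2 = 3.109 kΩ.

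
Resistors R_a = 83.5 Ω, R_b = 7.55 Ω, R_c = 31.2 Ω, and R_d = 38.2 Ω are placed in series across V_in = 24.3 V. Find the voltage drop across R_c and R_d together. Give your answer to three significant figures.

Total series resistance ΣR = 83.5 + 7.55 + 31.2 + 38.2 = 160.4 Ω.
R_{R_c..R_d} = 31.2 + 38.2 = 69.40 Ω.
By the voltage-divider rule, V = 24.3 × 69.40/160.4 = 10.51 V.

V ≈ 10.5 V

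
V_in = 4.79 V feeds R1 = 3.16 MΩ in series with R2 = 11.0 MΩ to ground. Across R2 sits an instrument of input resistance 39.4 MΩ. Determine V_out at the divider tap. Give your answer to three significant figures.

The load sits in parallel with R2, giving an effective lower resistance R2' = R2·R_L/(R2+R_L) = 8.599 MΩ.
Then V_out = V_in · R2'/(R1 + R2') = 4.79 × 8.599/11.76 = 3.503 V.

V_out ≈ 3.50 V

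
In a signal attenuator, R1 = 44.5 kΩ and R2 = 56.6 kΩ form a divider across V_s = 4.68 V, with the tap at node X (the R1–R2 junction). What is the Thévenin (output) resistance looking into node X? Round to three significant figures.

With V_s suppressed (replaced by a short), R_th = R1 ‖ R2 = (44.50 × 56.6)/(44.50 + 56.6) = 24.91 kΩ.

R_th ≈ 24.9 kΩ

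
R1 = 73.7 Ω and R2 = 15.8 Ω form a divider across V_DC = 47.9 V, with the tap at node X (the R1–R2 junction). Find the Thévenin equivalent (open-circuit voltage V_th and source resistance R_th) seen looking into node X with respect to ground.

Open-circuit (no load on X): V_th = V_DC · R2/(R1 + R2) = 47.9 × 15.8/(73.70 + 15.8) = 8.456 V.
Zeroing V_DC shorts the top of R1 to ground, so R_th = R1 ‖ R2 = 13.01 Ω.

V_th ≈ 8.46 V, R_th ≈ 13.0 Ω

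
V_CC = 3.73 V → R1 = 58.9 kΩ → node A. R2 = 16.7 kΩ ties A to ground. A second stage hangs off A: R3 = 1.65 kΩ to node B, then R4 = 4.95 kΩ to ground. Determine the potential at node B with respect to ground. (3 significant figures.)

Node A sees R2 in parallel with the series input of stage 2, R3 + R4 = 6.600 kΩ.
Effective lower resistance at A: R2 ‖ 6.600 = 4.730 kΩ.
So V_A = 3.73 × 0.07434 = 0.2773 V.
V_B = V_A × 0.7500 = 0.2080 V.

V_B ≈ 0.208 V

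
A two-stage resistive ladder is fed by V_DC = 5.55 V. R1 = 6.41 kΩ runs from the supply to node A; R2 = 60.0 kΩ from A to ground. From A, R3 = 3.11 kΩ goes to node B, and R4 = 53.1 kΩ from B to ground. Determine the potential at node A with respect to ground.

V_A ≈ 4.55 V

Looking into the second stage from A: R3 + R4 = 56.21 kΩ appears in parallel with R2.
R2 ‖ (R3+R4) = 29.02 kΩ.
So V_A = 5.55 × 0.8191 = 4.546 V.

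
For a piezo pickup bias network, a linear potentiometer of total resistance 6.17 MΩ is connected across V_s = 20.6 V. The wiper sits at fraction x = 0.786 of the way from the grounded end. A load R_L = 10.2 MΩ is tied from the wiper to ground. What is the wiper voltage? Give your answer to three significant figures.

Split the track: R_lower = x·R_p = 4.850 MΩ, R_upper = (1−x)·R_p = 1.320 MΩ.
Lower segment in parallel with the load: 4.850 ‖ 10.2 = 3.287 MΩ.
Loaded-divider output: V_out = 20.6 × 0.7134 = 14.70 V.
(Unloaded: V_out = x·V_s = 16.2 V.)

V_out ≈ 14.7 V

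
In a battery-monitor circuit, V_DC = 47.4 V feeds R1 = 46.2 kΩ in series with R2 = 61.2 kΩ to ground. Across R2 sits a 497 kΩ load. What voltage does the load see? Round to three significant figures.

First combine the lower leg with the load: R2 ‖ R_L = 54.49 kΩ.
Now apply the divider: V_out = 47.4 × 0.5412 = 25.65 V.

V_out ≈ 25.7 V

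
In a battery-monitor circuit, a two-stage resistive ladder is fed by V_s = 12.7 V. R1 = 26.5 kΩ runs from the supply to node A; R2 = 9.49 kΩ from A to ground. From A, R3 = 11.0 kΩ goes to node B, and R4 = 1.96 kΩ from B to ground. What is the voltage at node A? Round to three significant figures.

V_A ≈ 2.18 V

The second stage (R3 + R4 = 12.96 kΩ) loads node A in parallel with R2.
R2 ‖ (R3+R4) = 5.478 kΩ.
First divider: V_A = V_s · 5.478/(26.5 + 5.478) = 2.176 V.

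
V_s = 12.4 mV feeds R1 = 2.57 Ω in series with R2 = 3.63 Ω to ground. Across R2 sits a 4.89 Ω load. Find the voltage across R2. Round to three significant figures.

V_out ≈ 5.55 mV

The load sits in parallel with R2, giving an effective lower resistance R2' = R2·R_L/(R2+R_L) = 2.083 Ω.
Voltage divider with the loaded lower leg: V_out = 12.4 × 2.083/(2.57 + 2.083) = 12.4 × 0.4477 = 5.552 mV.
(Unloaded it would be 7.26 mV; the load pulls it down.)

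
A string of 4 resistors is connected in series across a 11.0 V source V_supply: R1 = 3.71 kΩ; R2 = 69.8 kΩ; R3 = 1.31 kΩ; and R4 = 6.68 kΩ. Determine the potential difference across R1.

Total series resistance ΣR = 3.71 + 69.8 + 1.31 + 6.68 = 81.50 kΩ.
V = V_supply · R/ΣR = 11.0 × 0.04552 = 0.5007 V.

V ≈ 0.501 V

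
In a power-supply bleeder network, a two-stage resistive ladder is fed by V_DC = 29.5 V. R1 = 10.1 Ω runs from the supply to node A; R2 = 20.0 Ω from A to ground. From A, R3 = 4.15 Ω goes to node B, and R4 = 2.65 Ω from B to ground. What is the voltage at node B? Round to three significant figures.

V_B ≈ 3.84 V

Looking into the second stage from A: R3 + R4 = 6.800 Ω appears in parallel with R2.
R2 ‖ (R3+R4) = 5.075 Ω.
First divider: V_A = V_DC · 5.075/(10.1 + 5.075) = 9.865 V.
Then the unloaded second divider: V_B = V_A × R4/(R3+R4) = 9.865 × 0.3897 = 3.845 V.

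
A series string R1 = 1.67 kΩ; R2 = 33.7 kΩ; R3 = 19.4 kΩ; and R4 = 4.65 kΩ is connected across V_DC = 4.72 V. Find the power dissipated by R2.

Series current I = V_DC/ΣR = 4.72/59.42 = 0.07943 mA.
P = I²R = 0.006310 × 33.7 = 0.2126 mW.

P ≈ 0.213 mW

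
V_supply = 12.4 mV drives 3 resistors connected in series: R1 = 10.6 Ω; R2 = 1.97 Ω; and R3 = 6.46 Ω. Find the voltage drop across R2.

Series total: ΣR = 10.6 + 1.97 + 6.46 = 19.03 Ω.
By the voltage-divider rule, V = 12.4 × 1.970/19.03 = 1.284 mV.

V ≈ 1.28 mV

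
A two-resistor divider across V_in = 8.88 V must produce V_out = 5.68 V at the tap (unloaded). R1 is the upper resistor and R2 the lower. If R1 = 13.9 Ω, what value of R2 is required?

R2 ≈ 24.7 Ω

V_out/V_in = R2/(R1+R2) = 0.6396.
R2 = R1 · 0.6396/(1 − 0.6396) = 24.67 Ω.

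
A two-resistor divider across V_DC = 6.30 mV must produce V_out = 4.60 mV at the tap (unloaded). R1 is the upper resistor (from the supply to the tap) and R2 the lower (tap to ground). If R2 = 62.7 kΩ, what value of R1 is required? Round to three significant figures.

The divider ratio is R2/(R1+R2) = 4.60/6.30 = 0.7302.
R1 = R2·(1/k − 1) = 62.7 × 0.3696 = 23.17 kΩ.

R1 ≈ 23.2 kΩ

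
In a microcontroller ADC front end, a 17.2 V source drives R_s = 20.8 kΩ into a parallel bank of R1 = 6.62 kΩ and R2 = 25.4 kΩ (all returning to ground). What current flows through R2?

Combine the parallel branches: R_p = (1/6.62 + 1/25.4)⁻¹ = 5.251 kΩ.
V_A by voltage divider: V_A = 17.2 × 5.251/(20.8 + 5.251) = 3.467 V.
I(R2) = V_A / R2 = 3.467/25.4 = 0.1365 mA.
(Check via current divider: I_total = 0.6602 mA; share G_k/ΣG = 0.2067 → same result.)

I ≈ 0.137 mA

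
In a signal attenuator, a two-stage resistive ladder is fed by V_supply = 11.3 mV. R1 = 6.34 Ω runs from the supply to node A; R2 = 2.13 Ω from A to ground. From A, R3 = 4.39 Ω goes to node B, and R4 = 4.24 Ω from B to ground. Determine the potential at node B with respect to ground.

The second stage (R3 + R4 = 8.630 Ω) loads node A in parallel with R2.
Effective lower resistance at A: R2 ‖ 8.630 = 1.708 Ω.
So V_A = 11.3 × 0.2123 = 2.399 mV.
V_B = V_A × 0.4913 = 1.178 mV.

V_B ≈ 1.18 mV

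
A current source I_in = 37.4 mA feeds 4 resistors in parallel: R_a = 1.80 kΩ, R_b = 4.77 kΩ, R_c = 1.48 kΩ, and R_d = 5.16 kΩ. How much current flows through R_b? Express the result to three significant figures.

Total conductance ΣG = 1/1.80 + 1/4.77 + 1/1.48 + 1/5.16 = 1.635 (units of 1/kΩ).
R_b takes the fraction G_k/ΣG = 0.2096/1.635 = 0.1282, so I = 37.4 × 0.1282 = 4.796 mA.

I ≈ 4.80 mA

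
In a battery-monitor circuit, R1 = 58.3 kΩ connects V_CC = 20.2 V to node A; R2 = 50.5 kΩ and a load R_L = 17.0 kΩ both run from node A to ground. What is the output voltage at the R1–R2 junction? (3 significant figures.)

V_out ≈ 3.62 V

First combine the lower leg with the load: R2 ‖ R_L = 12.72 kΩ.
Now apply the divider: V_out = 20.2 × 0.1791 = 3.618 V.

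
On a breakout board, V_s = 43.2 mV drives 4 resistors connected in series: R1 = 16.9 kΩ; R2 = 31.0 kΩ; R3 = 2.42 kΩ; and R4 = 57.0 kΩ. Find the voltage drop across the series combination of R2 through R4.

V ≈ 36.4 mV

Total series resistance ΣR = 16.9 + 31.0 + 2.42 + 57.0 = 107.3 kΩ.
R_{R2..R4} = 31.0 + 2.42 + 57.0 = 90.42 kΩ.
By the voltage-divider rule, V = 43.2 × 90.42/107.3 = 36.40 mV.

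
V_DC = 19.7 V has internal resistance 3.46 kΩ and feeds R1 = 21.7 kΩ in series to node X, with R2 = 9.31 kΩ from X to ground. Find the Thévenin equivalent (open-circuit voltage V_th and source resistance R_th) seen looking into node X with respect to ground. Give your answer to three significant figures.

V_th ≈ 5.32 V, R_th ≈ 6.80 kΩ

R1' = 3.46 + 21.7 = 25.16 kΩ (source resistance + R1).
With X open, the divider is unloaded: V_th = 19.7 × 9.31/34.47 = 5.321 V.
With V_DC suppressed (replaced by a short), R_th = R1' ‖ R2 = (25.16 × 9.31)/(25.16 + 9.31) = 6.795 kΩ.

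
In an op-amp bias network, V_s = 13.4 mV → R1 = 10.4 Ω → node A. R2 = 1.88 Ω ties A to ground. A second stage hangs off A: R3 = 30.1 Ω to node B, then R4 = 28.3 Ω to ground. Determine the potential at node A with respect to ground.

The second stage (R3 + R4 = 58.40 Ω) loads node A in parallel with R2.
R2 ‖ (R3+R4) = 1.821 Ω.
So V_A = 13.4 × 0.1490 = 1.997 mV.

V_A ≈ 2.00 mV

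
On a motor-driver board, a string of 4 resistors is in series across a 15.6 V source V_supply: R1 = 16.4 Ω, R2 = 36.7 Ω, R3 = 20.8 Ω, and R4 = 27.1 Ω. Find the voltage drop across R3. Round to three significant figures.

Total series resistance ΣR = 16.4 + 36.7 + 20.8 + 27.1 = 101.0 Ω.
Voltage divider: V = V_supply · (20.80 / 101.0) = 15.6 × 0.2059 = 3.213 V.

V ≈ 3.21 V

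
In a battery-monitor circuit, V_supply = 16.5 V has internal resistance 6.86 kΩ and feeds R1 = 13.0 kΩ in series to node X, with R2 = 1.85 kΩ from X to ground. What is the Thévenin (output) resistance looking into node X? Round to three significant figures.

R1' = 6.86 + 13.0 = 19.86 kΩ (source resistance + R1).
Zeroing V_supply shorts the top of R1' to ground, so R_th = R1' ‖ R2 = 1.692 kΩ.

R_th ≈ 1.69 kΩ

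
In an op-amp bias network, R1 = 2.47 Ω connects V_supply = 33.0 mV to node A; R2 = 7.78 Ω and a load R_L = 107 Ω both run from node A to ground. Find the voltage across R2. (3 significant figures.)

First combine the lower leg with the load: R2 ‖ R_L = 7.253 Ω.
Voltage divider with the loaded lower leg: V_out = 33.0 × 7.253/(2.47 + 7.253) = 33.0 × 0.7460 = 24.62 mV.
(Unloaded it would be 25.0 mV; the load pulls it down.)

V_out ≈ 24.6 mV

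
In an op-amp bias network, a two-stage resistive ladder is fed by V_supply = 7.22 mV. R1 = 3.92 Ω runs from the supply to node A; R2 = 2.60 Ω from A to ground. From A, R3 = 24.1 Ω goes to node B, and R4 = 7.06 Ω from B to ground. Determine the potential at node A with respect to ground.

V_A ≈ 2.74 mV

Looking into the second stage from A: R3 + R4 = 31.16 Ω appears in parallel with R2.
R2 ‖ (R3+R4) = 2.400 Ω.
V_A = 7.22 × 2.400/(3.92 + 2.400) = 2.742 mV.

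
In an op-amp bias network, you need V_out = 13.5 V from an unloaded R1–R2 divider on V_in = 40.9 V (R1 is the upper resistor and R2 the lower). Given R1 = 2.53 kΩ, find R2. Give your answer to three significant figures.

R2 ≈ 1.25 kΩ

The divider ratio is R2/(R1+R2) = 13.5/40.9 = 0.3301.
R2 = R1 · 0.3301/(1 − 0.3301) = 1.247 kΩ.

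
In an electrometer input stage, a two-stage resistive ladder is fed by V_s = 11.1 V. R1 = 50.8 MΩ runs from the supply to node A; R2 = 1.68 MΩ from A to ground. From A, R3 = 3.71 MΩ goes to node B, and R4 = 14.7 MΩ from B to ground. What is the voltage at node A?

V_A ≈ 0.326 V

Looking into the second stage from A: R3 + R4 = 18.41 MΩ appears in parallel with R2.
Effective lower resistance at A: R2 ‖ 18.41 = 1.540 MΩ.
First divider: V_A = V_s · 1.540/(50.8 + 1.540) = 0.3265 V.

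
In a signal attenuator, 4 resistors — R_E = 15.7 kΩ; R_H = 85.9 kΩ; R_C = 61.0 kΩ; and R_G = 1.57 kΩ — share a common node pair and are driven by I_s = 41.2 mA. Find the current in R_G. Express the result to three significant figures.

ΣG = 1/15.7 + 1/85.9 + 1/61.0 + 1/1.57 = 0.7287.
Current divider: I(R_G) = I_s · G_k/ΣG = 41.2 × (0.6369/0.7287) = 41.2 × 0.8741 = 36.01 mA.

I ≈ 36.0 mA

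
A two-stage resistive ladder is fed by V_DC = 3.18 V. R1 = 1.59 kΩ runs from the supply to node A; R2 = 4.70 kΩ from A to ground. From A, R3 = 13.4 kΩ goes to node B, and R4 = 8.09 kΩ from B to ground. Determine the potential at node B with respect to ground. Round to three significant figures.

V_B ≈ 0.848 V

Looking into the second stage from A: R3 + R4 = 21.49 kΩ appears in parallel with R2.
Effective lower resistance at A: R2 ‖ 21.49 = 3.857 kΩ.
So V_A = 3.18 × 0.7081 = 2.252 V.
V_B = V_A × 0.3765 = 0.8477 V.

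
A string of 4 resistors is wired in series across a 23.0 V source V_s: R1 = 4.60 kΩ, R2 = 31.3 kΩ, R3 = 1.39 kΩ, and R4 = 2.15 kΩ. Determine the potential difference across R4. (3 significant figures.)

V ≈ 1.25 V

Series total: ΣR = 4.60 + 31.3 + 1.39 + 2.15 = 39.44 kΩ.
V = V_s · R/ΣR = 23.0 × 0.05451 = 1.254 V.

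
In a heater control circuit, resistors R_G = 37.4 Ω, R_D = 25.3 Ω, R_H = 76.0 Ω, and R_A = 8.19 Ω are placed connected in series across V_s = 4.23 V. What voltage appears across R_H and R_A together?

V ≈ 2.42 V

Series total: ΣR = 37.4 + 25.3 + 76.0 + 8.19 = 146.9 Ω.
R_{R_H..R_A} = 76.0 + 8.19 = 84.19 Ω.
Voltage divider: V = V_s · (84.19 / 146.9) = 4.23 × 0.5731 = 2.424 V.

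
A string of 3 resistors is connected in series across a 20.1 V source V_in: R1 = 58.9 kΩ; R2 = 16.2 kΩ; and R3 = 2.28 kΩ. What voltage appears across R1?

V ≈ 15.3 V

ΣR = 58.9 + 16.2 + 2.28 = 77.38 kΩ.
By the voltage-divider rule, V = 20.1 × 58.90/77.38 = 15.30 V.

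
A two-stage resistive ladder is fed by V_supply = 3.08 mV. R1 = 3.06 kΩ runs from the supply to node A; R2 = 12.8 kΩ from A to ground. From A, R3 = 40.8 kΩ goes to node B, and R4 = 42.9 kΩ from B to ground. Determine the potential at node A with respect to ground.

V_A ≈ 2.41 mV

Node A sees R2 in parallel with the series input of stage 2, R3 + R4 = 83.70 kΩ.
R2 ‖ (R3+R4) = 11.10 kΩ.
So V_A = 3.08 × 0.7839 = 2.415 mV.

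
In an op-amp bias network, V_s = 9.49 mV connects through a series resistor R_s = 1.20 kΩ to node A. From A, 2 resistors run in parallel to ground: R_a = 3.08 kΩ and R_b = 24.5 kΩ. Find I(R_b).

I ≈ 0.269 µA

Combine the parallel branches: R_p = (1/3.08 + 1/24.5)⁻¹ = 2.736 kΩ.
V_A by voltage divider: V_A = 9.49 × 2.736/(1.20 + 2.736) = 6.597 mV.
Branch current I = V_A/R_b = 6.597/24.5 = 0.2693 µA.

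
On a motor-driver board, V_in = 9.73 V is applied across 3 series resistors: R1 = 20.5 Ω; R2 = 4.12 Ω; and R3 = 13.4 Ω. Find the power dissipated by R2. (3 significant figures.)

P ≈ 0.270 W

ΣR = 38.02 Ω → I = 9.73/38.02 = 0.2559 A.
P = I²R = 0.06549 × 4.12 = 0.2698 W.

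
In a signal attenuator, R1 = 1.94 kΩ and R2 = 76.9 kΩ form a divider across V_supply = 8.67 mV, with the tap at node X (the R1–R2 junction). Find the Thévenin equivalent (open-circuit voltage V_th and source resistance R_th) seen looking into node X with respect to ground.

Open-circuit (no load on X): V_th = V_supply · R2/(R1 + R2) = 8.67 × 76.9/(1.940 + 76.9) = 8.457 mV.
Looking into X with the source shorted: R_th = R1·R2/(R1+R2) = 1.940 × 76.9/78.84 = 1.892 kΩ.

V_th ≈ 8.46 mV, R_th ≈ 1.89 kΩ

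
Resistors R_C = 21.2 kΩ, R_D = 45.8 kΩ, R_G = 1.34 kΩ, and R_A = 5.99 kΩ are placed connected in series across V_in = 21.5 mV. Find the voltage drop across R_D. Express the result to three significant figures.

V ≈ 13.2 mV

ΣR = 21.2 + 45.8 + 1.34 + 5.99 = 74.33 kΩ.
By the voltage-divider rule, V = 21.5 × 45.80/74.33 = 13.25 mV.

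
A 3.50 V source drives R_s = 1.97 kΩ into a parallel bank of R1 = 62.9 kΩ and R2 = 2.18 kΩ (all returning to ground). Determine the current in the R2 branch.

Parallel bank: R_p = 1/(1/62.9 + 1/2.18) = 2.107 kΩ.
V_A = 3.50 × 2.107/4.077 = 1.809 V.
Branch current I = V_A/R2 = 1.809/2.18 = 0.8297 mA.
(Check via current divider: I_total = 0.8585 mA; share G_k/ΣG = 0.9665 → same result.)

I ≈ 0.830 mA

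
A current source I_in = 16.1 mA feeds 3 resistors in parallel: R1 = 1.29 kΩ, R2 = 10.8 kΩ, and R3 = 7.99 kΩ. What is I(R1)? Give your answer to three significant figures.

Total conductance ΣG = 1/1.29 + 1/10.8 + 1/7.99 = 0.9929 (units of 1/kΩ).
Current divider: I(R1) = I_in · G_k/ΣG = 16.1 × (0.7752/0.9929) = 16.1 × 0.7807 = 12.57 mA.

I ≈ 12.6 mA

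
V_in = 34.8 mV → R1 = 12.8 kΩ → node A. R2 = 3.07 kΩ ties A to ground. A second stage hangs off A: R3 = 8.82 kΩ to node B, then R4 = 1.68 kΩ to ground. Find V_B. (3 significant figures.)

V_B ≈ 0.872 mV

Looking into the second stage from A: R3 + R4 = 10.50 kΩ appears in parallel with R2.
Effective lower resistance at A: R2 ‖ 10.50 = 2.375 kΩ.
So V_A = 34.8 × 0.1565 = 5.447 mV.
Then the unloaded second divider: V_B = V_A × R4/(R3+R4) = 5.447 × 0.1600 = 0.8716 mV.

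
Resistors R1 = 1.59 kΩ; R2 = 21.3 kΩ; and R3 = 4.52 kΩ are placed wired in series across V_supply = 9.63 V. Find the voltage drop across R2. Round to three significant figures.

ΣR = 1.59 + 21.3 + 4.52 = 27.41 kΩ.
Voltage divider: V = V_supply · (21.30 / 27.41) = 9.63 × 0.7771 = 7.483 V.

V ≈ 7.48 V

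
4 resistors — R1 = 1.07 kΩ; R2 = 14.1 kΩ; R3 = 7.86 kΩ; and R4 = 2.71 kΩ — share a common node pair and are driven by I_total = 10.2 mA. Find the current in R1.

Total conductance ΣG = 1/1.07 + 1/14.1 + 1/7.86 + 1/2.71 = 1.502 (units of 1/kΩ).
R1 takes the fraction G_k/ΣG = 0.9346/1.502 = 0.6223, so I = 10.2 × 0.6223 = 6.348 mA.

I ≈ 6.35 mA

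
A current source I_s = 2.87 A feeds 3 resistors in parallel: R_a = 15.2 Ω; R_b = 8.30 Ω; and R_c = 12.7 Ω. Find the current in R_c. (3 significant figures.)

I ≈ 0.853 A

Total conductance ΣG = 1/15.2 + 1/8.30 + 1/12.7 = 0.2650 (units of 1/Ω).
By the current-divider rule, I = I_s · G_k/ΣG = 2.87 × 0.2971 = 0.8527 A.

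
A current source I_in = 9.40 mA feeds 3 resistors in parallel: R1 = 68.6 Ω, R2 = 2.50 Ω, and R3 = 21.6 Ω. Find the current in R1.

I ≈ 0.297 mA

Total conductance ΣG = 1/68.6 + 1/2.50 + 1/21.6 = 0.4609 (units of 1/Ω).
R1 takes the fraction G_k/ΣG = 0.01458/0.4609 = 0.03163, so I = 9.40 × 0.03163 = 0.2973 mA.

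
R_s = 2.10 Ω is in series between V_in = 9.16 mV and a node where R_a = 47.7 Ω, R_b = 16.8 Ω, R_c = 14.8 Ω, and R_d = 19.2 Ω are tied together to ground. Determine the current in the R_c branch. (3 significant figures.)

Combine the parallel branches: R_p = (1/47.7 + 1/16.8 + 1/14.8 + 1/19.2)⁻¹ = 4.997 Ω.
Node voltage V_A = V_in · R_p/(R_s + R_p) = 9.16 × 0.7041 = 6.449 mV.
Branch current I = V_A/R_c = 6.449/14.8 = 0.4358 mA.

I ≈ 0.436 mA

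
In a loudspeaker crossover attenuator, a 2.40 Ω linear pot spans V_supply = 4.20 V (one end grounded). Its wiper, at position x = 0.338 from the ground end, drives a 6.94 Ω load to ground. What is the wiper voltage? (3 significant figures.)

Lower segment x·R_p = 0.8112 Ω; upper segment (1−x)·R_p = 1.589 Ω.
(x·R_p) ‖ R_L = 0.7263 Ω.
V_out = 4.20 × 0.7263/(1.589 + 0.7263) = 1.318 V.

V_out ≈ 1.32 V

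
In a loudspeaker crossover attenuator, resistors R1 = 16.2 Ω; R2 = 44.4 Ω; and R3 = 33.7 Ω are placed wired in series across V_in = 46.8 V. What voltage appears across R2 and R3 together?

V ≈ 38.8 V

Series total: ΣR = 16.2 + 44.4 + 33.7 = 94.30 Ω.
R_{R2..R3} = 44.4 + 33.7 = 78.10 Ω.
V = V_in · R/ΣR = 46.8 × 0.8282 = 38.76 V.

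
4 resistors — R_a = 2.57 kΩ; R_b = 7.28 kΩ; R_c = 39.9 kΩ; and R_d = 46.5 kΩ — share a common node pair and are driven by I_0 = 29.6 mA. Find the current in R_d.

I ≈ 1.11 mA

ΣG = 1/2.57 + 1/7.28 + 1/39.9 + 1/46.5 = 0.5730.
Current divider: I(R_d) = I_0 · G_k/ΣG = 29.6 × (0.02151/0.5730) = 29.6 × 0.03753 = 1.111 mA.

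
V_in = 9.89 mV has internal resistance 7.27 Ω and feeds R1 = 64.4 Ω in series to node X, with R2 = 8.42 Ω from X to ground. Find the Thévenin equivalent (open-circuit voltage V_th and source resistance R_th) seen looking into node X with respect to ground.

R1' = 7.27 + 64.4 = 71.67 Ω (source resistance + R1).
With X open, the divider is unloaded: V_th = 9.89 × 8.42/80.09 = 1.040 mV.
With V_in suppressed (replaced by a short), R_th = R1' ‖ R2 = (71.67 × 8.42)/(71.67 + 8.42) = 7.535 Ω.

V_th ≈ 1.04 mV, R_th ≈ 7.53 Ω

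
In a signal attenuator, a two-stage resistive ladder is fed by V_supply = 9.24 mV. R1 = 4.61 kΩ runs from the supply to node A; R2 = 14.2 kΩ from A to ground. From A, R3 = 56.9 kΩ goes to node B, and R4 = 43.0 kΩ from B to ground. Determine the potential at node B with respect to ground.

Node A sees R2 in parallel with the series input of stage 2, R3 + R4 = 99.90 kΩ.
R2 ‖ (R3+R4) = 12.43 kΩ.
So V_A = 9.24 × 0.7295 = 6.741 mV.
Stage 2 is unloaded, so V_B = V_A · R4/(R3+R4) = 6.741 × 43.0/99.90 = 2.901 mV.

V_B ≈ 2.90 mV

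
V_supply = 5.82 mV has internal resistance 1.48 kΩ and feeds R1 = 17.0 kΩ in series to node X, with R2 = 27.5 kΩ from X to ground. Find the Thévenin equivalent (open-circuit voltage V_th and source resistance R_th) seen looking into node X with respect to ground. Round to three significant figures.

R1' = 1.48 + 17.0 = 18.48 kΩ (source resistance + R1).
Open-circuit (no load on X): V_th = V_supply · R2/(R1' + R2) = 5.82 × 27.5/(18.48 + 27.5) = 3.481 mV.
Zeroing V_supply shorts the top of R1' to ground, so R_th = R1' ‖ R2 = 11.05 kΩ.

V_th ≈ 3.48 mV, R_th ≈ 11.1 kΩ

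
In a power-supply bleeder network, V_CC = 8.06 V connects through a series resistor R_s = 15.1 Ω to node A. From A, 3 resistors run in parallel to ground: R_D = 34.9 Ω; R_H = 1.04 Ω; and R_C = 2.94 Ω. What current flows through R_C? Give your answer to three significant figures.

I ≈ 0.130 A

Equivalent of the parallel group: R_p = 0.7517 Ω.
Node voltage V_A = V_CC · R_p/(R_s + R_p) = 8.06 × 0.04742 = 0.3822 V.
I(R_C) = V_A / R_C = 0.3822/2.94 = 0.1300 A.
(Equivalently: I_total = 0.5085 A, then current-divider fraction G_k/ΣG = 0.2557.)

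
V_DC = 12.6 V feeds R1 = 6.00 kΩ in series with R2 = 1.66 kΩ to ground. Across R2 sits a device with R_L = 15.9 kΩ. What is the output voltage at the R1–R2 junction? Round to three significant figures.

First combine the lower leg with the load: R2 ‖ R_L = 1.503 kΩ.
Now apply the divider: V_out = 12.6 × 0.2003 = 2.524 V.
(Unloaded it would be 2.73 V; the load pulls it down.)

V_out ≈ 2.52 V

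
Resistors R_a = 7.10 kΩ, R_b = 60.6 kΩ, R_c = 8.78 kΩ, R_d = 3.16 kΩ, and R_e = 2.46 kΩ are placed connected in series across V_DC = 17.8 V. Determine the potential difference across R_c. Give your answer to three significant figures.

Total series resistance ΣR = 7.10 + 60.6 + 8.78 + 3.16 + 2.46 = 82.10 kΩ.
Voltage divider: V = V_DC · (8.780 / 82.10) = 17.8 × 0.1069 = 1.904 V.

V ≈ 1.90 V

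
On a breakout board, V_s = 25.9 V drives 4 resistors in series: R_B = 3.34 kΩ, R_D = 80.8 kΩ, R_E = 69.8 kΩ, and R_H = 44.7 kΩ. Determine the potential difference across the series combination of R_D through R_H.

Total series resistance ΣR = 3.34 + 80.8 + 69.8 + 44.7 = 198.6 kΩ.
R_{R_D..R_H} = 80.8 + 69.8 + 44.7 = 195.3 kΩ.
By the voltage-divider rule, V = 25.9 × 195.3/198.6 = 25.46 V.

V ≈ 25.5 V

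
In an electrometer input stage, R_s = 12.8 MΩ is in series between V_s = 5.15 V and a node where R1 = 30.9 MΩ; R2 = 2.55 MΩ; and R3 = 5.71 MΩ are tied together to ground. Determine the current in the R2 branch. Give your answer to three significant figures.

I ≈ 0.233 µA

Combine the parallel branches: R_p = (1/30.9 + 1/2.55 + 1/5.71)⁻¹ = 1.668 MΩ.
V_A by voltage divider: V_A = 5.15 × 1.668/(12.8 + 1.668) = 0.5936 V.
Branch current I = V_A/R2 = 0.5936/2.55 = 0.2328 µA.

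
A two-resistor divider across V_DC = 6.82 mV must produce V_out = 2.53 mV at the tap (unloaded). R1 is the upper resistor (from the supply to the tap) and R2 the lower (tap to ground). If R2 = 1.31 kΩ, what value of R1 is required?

Required fraction k = V_out/V_DC = 0.3710.
So R1 = R2 · (V_DC/V_out − 1) = 1.31 × (6.82/2.53 − 1) = 1.31 × 1.696 = 2.221 kΩ.

R1 ≈ 2.22 kΩ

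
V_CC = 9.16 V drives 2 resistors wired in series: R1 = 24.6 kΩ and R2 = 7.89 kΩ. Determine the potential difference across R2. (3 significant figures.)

V ≈ 2.22 V

ΣR = 24.6 + 7.89 = 32.49 kΩ.
Voltage divider: V = V_CC · (7.890 / 32.49) = 9.16 × 0.2428 = 2.224 V.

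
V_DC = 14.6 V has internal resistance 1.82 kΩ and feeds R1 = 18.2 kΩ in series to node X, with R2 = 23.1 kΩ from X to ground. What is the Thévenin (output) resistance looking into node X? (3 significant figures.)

R_th ≈ 10.7 kΩ

R1' = 1.82 + 18.2 = 20.02 kΩ (source resistance + R1).
With V_DC suppressed (replaced by a short), R_th = R1' ‖ R2 = (20.02 × 23.1)/(20.02 + 23.1) = 10.72 kΩ.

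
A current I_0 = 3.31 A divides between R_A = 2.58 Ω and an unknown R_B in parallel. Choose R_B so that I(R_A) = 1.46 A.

The fraction through R_A equals R_B/(R_A+R_B).
1.46/3.31 = R_B/(R_A + R_B) → R_B = R_A · (0.4411)/(1 − 0.4411) = 2.58 × 0.7892 = 2.036 Ω.

R_B ≈ 2.04 Ω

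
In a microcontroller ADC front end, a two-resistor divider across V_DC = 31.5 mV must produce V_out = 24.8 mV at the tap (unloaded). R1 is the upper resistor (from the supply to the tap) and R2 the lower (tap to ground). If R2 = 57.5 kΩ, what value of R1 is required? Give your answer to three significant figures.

V_out/V_DC = R2/(R1+R2) = 0.7873.
So R1 = R2 · (V_DC/V_out − 1) = 57.5 × (31.5/24.8 − 1) = 57.5 × 0.2702 = 15.53 kΩ.

R1 ≈ 15.5 kΩ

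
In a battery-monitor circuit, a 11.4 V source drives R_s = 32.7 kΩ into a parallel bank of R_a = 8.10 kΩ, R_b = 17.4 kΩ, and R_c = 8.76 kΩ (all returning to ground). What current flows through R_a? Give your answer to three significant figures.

Parallel bank: R_p = 1/(1/8.10 + 1/17.4 + 1/8.76) = 3.389 kΩ.
V_A = 11.4 × 3.389/36.09 = 1.071 V.
Branch current I = V_A/R_a = 1.071/8.10 = 0.1322 mA.

I ≈ 0.132 mA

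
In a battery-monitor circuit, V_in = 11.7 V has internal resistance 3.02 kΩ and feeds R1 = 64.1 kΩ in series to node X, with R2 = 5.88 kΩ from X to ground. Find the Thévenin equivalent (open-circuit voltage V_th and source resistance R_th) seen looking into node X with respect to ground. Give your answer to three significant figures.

V_th ≈ 0.942 V, R_th ≈ 5.41 kΩ

R1' = 3.02 + 64.1 = 67.12 kΩ (source resistance + R1).
With X open, the divider is unloaded: V_th = 11.7 × 5.88/73.00 = 0.9424 V.
Zeroing V_in shorts the top of R1' to ground, so R_th = R1' ‖ R2 = 5.406 kΩ.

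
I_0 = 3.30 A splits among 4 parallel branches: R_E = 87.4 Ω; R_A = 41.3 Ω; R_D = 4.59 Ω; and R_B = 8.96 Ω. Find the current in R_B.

I ≈ 1.01 A

ΣG = 1/87.4 + 1/41.3 + 1/4.59 + 1/8.96 = 0.3651.
R_B takes the fraction G_k/ΣG = 0.1116/0.3651 = 0.3057, so I = 3.30 × 0.3057 = 1.009 A.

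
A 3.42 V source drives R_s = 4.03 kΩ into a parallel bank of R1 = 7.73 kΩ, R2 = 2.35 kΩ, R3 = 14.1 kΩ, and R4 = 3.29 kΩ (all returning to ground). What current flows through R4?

I ≈ 0.219 mA

Combine the parallel branches: R_p = (1/7.73 + 1/2.35 + 1/14.1 + 1/3.29)⁻¹ = 1.076 kΩ.
Node voltage V_A = V_s · R_p/(R_s + R_p) = 3.42 × 0.2107 = 0.7205 V.
I(R4) = V_A / R4 = 0.7205/3.29 = 0.2190 mA.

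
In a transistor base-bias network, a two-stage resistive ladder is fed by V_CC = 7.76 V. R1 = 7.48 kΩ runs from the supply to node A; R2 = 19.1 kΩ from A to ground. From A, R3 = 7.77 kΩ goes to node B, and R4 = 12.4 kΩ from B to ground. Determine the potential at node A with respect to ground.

Looking into the second stage from A: R3 + R4 = 20.17 kΩ appears in parallel with R2.
R2 ‖ (R3+R4) = 9.810 kΩ.
V_A = 7.76 × 9.810/(7.48 + 9.810) = 4.403 V.

V_A ≈ 4.40 V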